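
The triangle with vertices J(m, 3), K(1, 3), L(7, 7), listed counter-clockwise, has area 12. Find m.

Write out the shoelace sum; only the two edges meeting at J involve m:
2·Area = [(7·3 − m·7) + (m·3 − 1·3)] + -14
       = -4·m + 4 = 24
⇒ m = -5.

-5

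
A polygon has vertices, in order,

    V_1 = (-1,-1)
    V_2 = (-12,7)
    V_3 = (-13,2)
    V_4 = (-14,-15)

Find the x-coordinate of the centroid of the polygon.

Apply the shoelace formula. First the cross-terms c_i = x_i·y_{i+1} − x_{i+1}·y_i:
  -19, 67, 223, -1  ⇒  2A = 270, A = 135.
Then Σ (x_i + x_{i+1})·c_i = -7434, so x̄ = -7434 / (6·135) = -413/45.

-413/45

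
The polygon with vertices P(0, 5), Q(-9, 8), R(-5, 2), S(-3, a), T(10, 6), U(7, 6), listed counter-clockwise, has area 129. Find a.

-10

The doubled signed area Σ (x_i y_{i+1} − x_{i+1} y_i) is linear in a.
With a=0 it equals 108; the coefficient of a is -15 (from the two edges through S).
So -15·a + 108 = 2·129 = 258 ⇒ a = -10.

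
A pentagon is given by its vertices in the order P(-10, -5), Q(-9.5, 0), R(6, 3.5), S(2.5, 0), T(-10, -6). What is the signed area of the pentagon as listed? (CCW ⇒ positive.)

-57.25

Σ = (-47.5) + (-33.25) + (-8.75) + (-15) + (-10) = -114.5
Signed area = Σ/2 = -57.25 (negative ⇒ clockwise traversal).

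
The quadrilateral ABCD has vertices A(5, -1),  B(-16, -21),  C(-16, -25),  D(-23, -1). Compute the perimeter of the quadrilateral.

86

|AB| = √((-21)² + (-20)²) = √841 = 29
|BC| = √((0)² + (-4)²) = √16 = 4
|CD| = √((-7)² + (24)²) = √625 = 25
|DA| = √((28)² + (0)²) = √784 = 28
Perimeter = 29 + 4 + 25 + 28 = 86.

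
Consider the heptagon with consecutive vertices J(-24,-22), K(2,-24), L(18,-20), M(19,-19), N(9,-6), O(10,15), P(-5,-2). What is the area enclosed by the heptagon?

Σ = (620) + (392) + (38) + (57) + (195) + (55) + (62) = 1419
Area = |Σ|/2 = 709.5.

709.5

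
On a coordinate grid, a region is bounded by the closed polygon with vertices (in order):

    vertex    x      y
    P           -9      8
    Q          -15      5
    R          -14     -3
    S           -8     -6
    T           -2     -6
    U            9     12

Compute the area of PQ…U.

Apply the shoelace formula: 2A = Σ (x_i·y_{i+1} − x_{i+1}·y_i), indices taken mod 6.
Σ = (75) + (115) + (60) + (36) + (30) + (180) = 496
Area = |Σ|/2 = 248.

248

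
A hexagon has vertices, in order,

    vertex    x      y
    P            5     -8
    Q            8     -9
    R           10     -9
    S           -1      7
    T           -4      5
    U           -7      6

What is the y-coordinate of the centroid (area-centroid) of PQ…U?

-212/237

Apply Gauss's area formula. First the cross-terms c_i = x_i·y_{i+1} − x_{i+1}·y_i:
  19, 18, 61, 23, 11, 26  ⇒  2A = 158, A = 79.
Then Σ (y_i + y_{i+1})·c_i = -424, so ȳ = -424 / (6·79) = -212/237.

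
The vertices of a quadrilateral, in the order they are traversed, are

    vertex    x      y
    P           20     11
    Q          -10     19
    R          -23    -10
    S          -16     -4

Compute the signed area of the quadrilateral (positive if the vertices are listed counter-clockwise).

431.5

P→Q: (20)(19) − (-10)(11) = 490
Q→R: (-10)(-10) − (-23)(19) = 537
R→S: (-23)(-4) − (-16)(-10) = -68
S→P: (-16)(11) − (20)(-4) = -96
Σ = 863
Signed area = Σ/2 = 431.5 (positive ⇒ counter-clockwise traversal).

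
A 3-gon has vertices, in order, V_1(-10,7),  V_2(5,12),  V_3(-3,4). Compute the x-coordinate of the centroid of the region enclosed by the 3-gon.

-8/3

Apply the surveyor's formula. First the cross-terms c_i = x_i·y_{i+1} − x_{i+1}·y_i:
  -155, 56, 19  ⇒  2A = -80, A = -40.
Then Σ (x_i + x_{i+1})·c_i = 640, so x̄ = 640 / (6·(-40)) = -8/3.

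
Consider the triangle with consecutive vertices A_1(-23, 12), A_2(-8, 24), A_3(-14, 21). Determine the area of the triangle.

Apply Gauss's area formula: 2A = Σ (x_i·y_{i+1} − x_{i+1}·y_i), indices taken mod 3.
Σ = (-456) + (168) + (315) = 27
Area = |Σ|/2 = 13.5.

13.5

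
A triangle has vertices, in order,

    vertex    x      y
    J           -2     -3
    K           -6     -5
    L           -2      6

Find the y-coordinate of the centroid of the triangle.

-2/3

Apply the shoelace (surveyor's) formula. First the cross-terms c_i = x_i·y_{i+1} − x_{i+1}·y_i:
  -8, -46, 18  ⇒  2A = -36, A = -18.
Then Σ (y_i + y_{i+1})·c_i = 72, so ȳ = 72 / (6·(-18)) = -2/3.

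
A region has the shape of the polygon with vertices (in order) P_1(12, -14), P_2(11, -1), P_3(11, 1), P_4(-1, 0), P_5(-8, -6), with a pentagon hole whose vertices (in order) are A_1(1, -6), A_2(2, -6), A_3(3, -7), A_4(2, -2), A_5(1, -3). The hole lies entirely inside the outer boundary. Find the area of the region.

172

Outer boundary:
Apply Gauss's area formula: 2A = Σ (x_i·y_{i+1} − x_{i+1}·y_i), indices taken mod 5.
Cross-terms: 142, 22, 1, 6, 184  ⇒  Σ = 355
Area = |Σ|/2 = 177.5.
Hole:
Cross-terms: 6, 4, 8, -4, -3  ⇒  Σ = 11
Area = |Σ|/2 = 5.5.
Net area = 177.5 − 5.5 = 172.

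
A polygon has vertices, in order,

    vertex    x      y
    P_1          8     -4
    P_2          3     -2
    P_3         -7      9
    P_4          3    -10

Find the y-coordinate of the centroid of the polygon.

-22/9

Apply the shoelace (surveyor's) formula. First the cross-terms c_i = x_i·y_{i+1} − x_{i+1}·y_i:
  -4, 13, 43, 68  ⇒  2A = 120, A = 60.
Then Σ (y_i + y_{i+1})·c_i = -880, so ȳ = -880 / (6·60) = -22/9.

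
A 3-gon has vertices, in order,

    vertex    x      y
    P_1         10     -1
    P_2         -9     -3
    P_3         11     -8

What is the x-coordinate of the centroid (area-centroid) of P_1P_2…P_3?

4

Apply the surveyor's formula. First the cross-terms c_i = x_i·y_{i+1} − x_{i+1}·y_i:
  -39, 105, 69  ⇒  2A = 135, A = 67.5.
Then Σ (x_i + x_{i+1})·c_i = 1620, so x̄ = 1620 / (6·67.5) = 4.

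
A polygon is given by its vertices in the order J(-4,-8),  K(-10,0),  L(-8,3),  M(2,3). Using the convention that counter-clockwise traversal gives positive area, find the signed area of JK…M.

-72

Σ = (-80) + (-30) + (-30) + (-4) = -144
Signed area = Σ/2 = -72 (negative ⇒ clockwise traversal).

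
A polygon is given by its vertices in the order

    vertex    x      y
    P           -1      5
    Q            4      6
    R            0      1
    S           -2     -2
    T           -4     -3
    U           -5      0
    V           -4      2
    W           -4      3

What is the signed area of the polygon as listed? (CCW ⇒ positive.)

-34

P→Q: (-1)(6) − (4)(5) = -26
Q→R: (4)(1) − (0)(6) = 4
R→S: (0)(-2) − (-2)(1) = 2
S→T: (-2)(-3) − (-4)(-2) = -2
T→U: (-4)(0) − (-5)(-3) = -15
U→V: (-5)(2) − (-4)(0) = -10
V→W: (-4)(3) − (-4)(2) = -4
W→P: (-4)(5) − (-1)(3) = -17
Σ = -68
Signed area = Σ/2 = -34 (negative ⇒ clockwise traversal).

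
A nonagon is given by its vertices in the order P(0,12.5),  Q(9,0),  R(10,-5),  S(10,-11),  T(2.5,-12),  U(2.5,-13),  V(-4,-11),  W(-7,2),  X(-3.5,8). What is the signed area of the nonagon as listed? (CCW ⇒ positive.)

Apply the shoelace (surveyor's) formula: 2A = Σ (x_i·y_{i+1} − x_{i+1}·y_i), indices taken mod 9.
P→Q: (0)(0) − (9)(12.5) = -112.5
Q→R: (9)(-5) − (10)(0) = -45
R→S: (10)(-11) − (10)(-5) = -60
S→T: (10)(-12) − (2.5)(-11) = -92.5
T→U: (2.5)(-13) − (2.5)(-12) = -2.5
U→V: (2.5)(-11) − (-4)(-13) = -79.5
V→W: (-4)(2) − (-7)(-11) = -85
W→X: (-7)(8) − (-3.5)(2) = -49
X→P: (-3.5)(12.5) − (0)(8) = -43.75
Σ = -569.75
Signed area = Σ/2 = -284.875 (negative ⇒ clockwise traversal).

-284.875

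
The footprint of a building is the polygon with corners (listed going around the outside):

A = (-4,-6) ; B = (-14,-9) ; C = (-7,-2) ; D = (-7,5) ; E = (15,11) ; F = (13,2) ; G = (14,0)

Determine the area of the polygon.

A→B: (-4)(-9) − (-14)(-6) = -48
B→C: (-14)(-2) − (-7)(-9) = -35
C→D: (-7)(5) − (-7)(-2) = -49
D→E: (-7)(11) − (15)(5) = -152
E→F: (15)(2) − (13)(11) = -113
F→G: (13)(0) − (14)(2) = -28
G→A: (14)(-6) − (-4)(0) = -84
Σ = -509
Area = |Σ|/2 = 254.5.

254.5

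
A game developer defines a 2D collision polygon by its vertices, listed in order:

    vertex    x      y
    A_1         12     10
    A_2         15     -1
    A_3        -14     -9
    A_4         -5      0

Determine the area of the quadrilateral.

203

Apply the shoelace (surveyor's) formula: 2A = Σ (x_i·y_{i+1} − x_{i+1}·y_i), indices taken mod 4.
A_1→A_2: (12)(-1) − (15)(10) = -162
A_2→A_3: (15)(-9) − (-14)(-1) = -149
A_3→A_4: (-14)(0) − (-5)(-9) = -45
A_4→A_1: (-5)(10) − (12)(0) = -50
Σ = -406
Area = |Σ|/2 = 203.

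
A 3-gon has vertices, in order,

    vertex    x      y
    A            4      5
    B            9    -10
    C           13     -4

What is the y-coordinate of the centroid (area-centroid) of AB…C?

Apply the shoelace (surveyor's) formula. First the cross-terms c_i = x_i·y_{i+1} − x_{i+1}·y_i:
  -85, 94, 81  ⇒  2A = 90, A = 45.
Then Σ (y_i + y_{i+1})·c_i = -810, so ȳ = -810 / (6·45) = -3.

-3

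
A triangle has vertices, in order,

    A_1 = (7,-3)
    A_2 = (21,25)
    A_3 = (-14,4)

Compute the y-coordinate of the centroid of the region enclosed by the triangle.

26/3

Apply the shoelace formula. First the cross-terms c_i = x_i·y_{i+1} − x_{i+1}·y_i:
  238, 434, 14  ⇒  2A = 686, A = 343.
Then Σ (y_i + y_{i+1})·c_i = 17836, so ȳ = 17836 / (6·343) = 26/3.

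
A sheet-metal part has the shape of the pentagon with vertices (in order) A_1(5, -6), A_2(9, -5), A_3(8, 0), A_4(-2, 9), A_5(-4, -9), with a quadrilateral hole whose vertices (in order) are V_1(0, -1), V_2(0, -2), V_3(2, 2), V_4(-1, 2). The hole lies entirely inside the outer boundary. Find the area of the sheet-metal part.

Outer boundary:
Σ = (29) + (40) + (72) + (54) + (69) = 264
Area = |Σ|/2 = 132.
Hole:
Apply Gauss's area formula: 2A = Σ (x_i·y_{i+1} − x_{i+1}·y_i), indices taken mod 4.
Σ = (0) + (4) + (6) + (1) = 11
Area = |Σ|/2 = 5.5.
Net area = 132 − 5.5 = 126.5.

126.5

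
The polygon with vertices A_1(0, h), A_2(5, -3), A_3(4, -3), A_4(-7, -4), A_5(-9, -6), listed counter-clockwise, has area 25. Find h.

-6

The doubled signed area Σ (x_i y_{i+1} − x_{i+1} y_i) is linear in h.
With h=0 it equals -34; the coefficient of h is -14 (from the two edges through A_1).
So -14·h + -34 = 2·25 = 50 ⇒ h = -6.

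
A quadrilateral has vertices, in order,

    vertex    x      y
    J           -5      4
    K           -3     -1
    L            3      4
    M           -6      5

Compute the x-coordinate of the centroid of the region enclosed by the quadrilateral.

-11/6

Apply the shoelace (surveyor's) formula. First the cross-terms c_i = x_i·y_{i+1} − x_{i+1}·y_i:
  17, -9, 39, 1  ⇒  2A = 48, A = 24.
Then Σ (x_i + x_{i+1})·c_i = -264, so x̄ = -264 / (6·24) = -11/6.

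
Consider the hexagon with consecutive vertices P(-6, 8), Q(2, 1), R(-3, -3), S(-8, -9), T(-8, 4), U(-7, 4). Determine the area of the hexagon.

Apply Gauss's area formula: 2A = Σ (x_i·y_{i+1} − x_{i+1}·y_i), indices taken mod 6.
Cross-terms: -22, -3, 3, -104, -4, -32  ⇒  Σ = -162
Area = |Σ|/2 = 81.

81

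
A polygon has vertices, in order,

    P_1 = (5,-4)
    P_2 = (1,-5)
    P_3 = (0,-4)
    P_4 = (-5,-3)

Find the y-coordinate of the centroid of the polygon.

Apply the shoelace formula. First the cross-terms c_i = x_i·y_{i+1} − x_{i+1}·y_i:
  -21, -4, -20, 35  ⇒  2A = -10, A = -5.
Then Σ (y_i + y_{i+1})·c_i = 120, so ȳ = 120 / (6·(-5)) = -4.

-4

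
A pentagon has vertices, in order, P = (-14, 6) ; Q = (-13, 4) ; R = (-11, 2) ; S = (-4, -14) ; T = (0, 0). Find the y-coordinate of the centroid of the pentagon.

Apply the shoelace (surveyor's) formula. First the cross-terms c_i = x_i·y_{i+1} − x_{i+1}·y_i:
  22, 18, 162, 0, 0  ⇒  2A = 202, A = 101.
Then Σ (y_i + y_{i+1})·c_i = -1616, so ȳ = -1616 / (6·101) = -8/3.

-8/3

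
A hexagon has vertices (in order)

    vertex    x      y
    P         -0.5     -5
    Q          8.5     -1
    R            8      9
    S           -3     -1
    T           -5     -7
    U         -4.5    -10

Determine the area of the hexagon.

99.25

Cross-terms: 43, 84.5, 19, 16, 18.5, 17.5  ⇒  Σ = 198.5
Area = |Σ|/2 = 99.25.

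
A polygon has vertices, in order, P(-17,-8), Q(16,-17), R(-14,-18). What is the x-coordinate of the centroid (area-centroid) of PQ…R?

Apply the shoelace (surveyor's) formula. First the cross-terms c_i = x_i·y_{i+1} − x_{i+1}·y_i:
  417, -526, -194  ⇒  2A = -303, A = -151.5.
Then Σ (x_i + x_{i+1})·c_i = 4545, so x̄ = 4545 / (6·(-151.5)) = -5.

-5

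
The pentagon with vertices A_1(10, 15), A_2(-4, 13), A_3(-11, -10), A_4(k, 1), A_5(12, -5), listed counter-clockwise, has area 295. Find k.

2

Write out the shoelace sum; only the two edges meeting at A_4 involve k:
2·Area = [((-11)·1 − k·(-10)) + (k·(-5) − 12·1)] + 603
       = 5·k + 580 = 590
⇒ k = 2.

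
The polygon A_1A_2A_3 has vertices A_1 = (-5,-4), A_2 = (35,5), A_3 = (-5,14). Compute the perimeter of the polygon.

100

|A_1A_2| = √((40)² + (9)²) = √1681 = 41
|A_2A_3| = √((-40)² + (9)²) = √1681 = 41
|A_3A_1| = √((0)² + (-18)²) = √324 = 18
Perimeter = 41 + 41 + 18 = 100.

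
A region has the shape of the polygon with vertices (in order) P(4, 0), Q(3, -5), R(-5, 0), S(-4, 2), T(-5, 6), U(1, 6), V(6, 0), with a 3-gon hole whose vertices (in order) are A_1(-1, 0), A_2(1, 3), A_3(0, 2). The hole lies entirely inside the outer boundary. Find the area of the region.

Outer boundary:
Apply the shoelace formula: 2A = Σ (x_i·y_{i+1} − x_{i+1}·y_i), indices taken mod 7.
P→Q: (4)(-5) − (3)(0) = -20
Q→R: (3)(0) − (-5)(-5) = -25
R→S: (-5)(2) − (-4)(0) = -10
S→T: (-4)(6) − (-5)(2) = -14
T→U: (-5)(6) − (1)(6) = -36
U→V: (1)(0) − (6)(6) = -36
V→P: (6)(0) − (4)(0) = 0
Σ = -141
Area = |Σ|/2 = 70.5.
Hole:
Apply the surveyor's formula: 2A = Σ (x_i·y_{i+1} − x_{i+1}·y_i), indices taken mod 3.
Cross-terms: -3, 2, 2  ⇒  Σ = 1
Area = |Σ|/2 = 0.5.
Net area = 70.5 − 0.5 = 70.

70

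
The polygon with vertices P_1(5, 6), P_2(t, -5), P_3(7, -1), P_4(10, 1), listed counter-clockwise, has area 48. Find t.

The doubled signed area Σ (x_i y_{i+1} − x_{i+1} y_i) is linear in t.
With t=0 it equals 82; the coefficient of t is -7 (from the two edges through P_2).
So -7·t + 82 = 2·48 = 96 ⇒ t = -2.

-2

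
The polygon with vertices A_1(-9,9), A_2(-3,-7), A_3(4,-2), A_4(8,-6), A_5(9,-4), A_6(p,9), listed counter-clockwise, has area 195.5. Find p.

The doubled signed area Σ (x_i y_{i+1} − x_{i+1} y_i) is linear in p.
With p=0 it equals 300; the coefficient of p is 13 (from the two edges through A_6).
So 13·p + 300 = 2·195.5 = 391 ⇒ p = 7.

7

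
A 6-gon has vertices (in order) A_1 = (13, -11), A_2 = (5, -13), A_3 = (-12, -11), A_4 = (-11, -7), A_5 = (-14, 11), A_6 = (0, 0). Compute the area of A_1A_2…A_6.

290.5

Apply the shoelace formula: 2A = Σ (x_i·y_{i+1} − x_{i+1}·y_i), indices taken mod 6.
A_1→A_2: (13)(-13) − (5)(-11) = -114
A_2→A_3: (5)(-11) − (-12)(-13) = -211
A_3→A_4: (-12)(-7) − (-11)(-11) = -37
A_4→A_5: (-11)(11) − (-14)(-7) = -219
A_5→A_6: (-14)(0) − (0)(11) = 0
A_6→A_1: (0)(-11) − (13)(0) = 0
Σ = -581
Area = |Σ|/2 = 290.5.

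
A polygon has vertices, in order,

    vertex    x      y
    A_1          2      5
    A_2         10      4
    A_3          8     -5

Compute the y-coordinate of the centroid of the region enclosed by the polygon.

Apply Gauss's area formula. First the cross-terms c_i = x_i·y_{i+1} − x_{i+1}·y_i:
  -42, -82, 50  ⇒  2A = -74, A = -37.
Then Σ (y_i + y_{i+1})·c_i = -296, so ȳ = -296 / (6·(-37)) = 4/3.

4/3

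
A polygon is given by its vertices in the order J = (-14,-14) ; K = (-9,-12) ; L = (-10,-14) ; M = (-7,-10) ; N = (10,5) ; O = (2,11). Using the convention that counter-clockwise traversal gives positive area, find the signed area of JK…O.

Σ = (42) + (6) + (2) + (65) + (100) + (126) = 341
Signed area = Σ/2 = 170.5 (positive ⇒ counter-clockwise traversal).

170.5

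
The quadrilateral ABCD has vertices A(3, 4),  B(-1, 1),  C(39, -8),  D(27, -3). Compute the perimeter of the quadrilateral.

|AB| = √((-4)² + (-3)²) = √25 = 5
|BC| = √((40)² + (-9)²) = √1681 = 41
|CD| = √((-12)² + (5)²) = √169 = 13
|DA| = √((-24)² + (7)²) = √625 = 25
Perimeter = 5 + 41 + 13 + 25 = 84.

84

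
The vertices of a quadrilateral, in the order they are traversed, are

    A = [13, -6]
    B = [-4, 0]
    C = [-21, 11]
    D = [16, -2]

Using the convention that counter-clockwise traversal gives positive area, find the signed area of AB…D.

A→B: (13)(0) − (-4)(-6) = -24
B→C: (-4)(11) − (-21)(0) = -44
C→D: (-21)(-2) − (16)(11) = -134
D→A: (16)(-6) − (13)(-2) = -70
Σ = -272
Signed area = Σ/2 = -136 (negative ⇒ clockwise traversal).

-136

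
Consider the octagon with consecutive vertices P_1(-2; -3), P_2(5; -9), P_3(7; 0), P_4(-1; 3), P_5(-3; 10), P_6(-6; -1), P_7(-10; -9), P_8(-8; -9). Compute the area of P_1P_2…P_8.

Cross-terms: 33, 63, 21, -1, 63, 44, 18, 6  ⇒  Σ = 247
Area = |Σ|/2 = 123.5.

123.5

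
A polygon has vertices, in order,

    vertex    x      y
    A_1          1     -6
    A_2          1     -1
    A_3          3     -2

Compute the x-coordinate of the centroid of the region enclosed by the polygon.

Apply the surveyor's formula. First the cross-terms c_i = x_i·y_{i+1} − x_{i+1}·y_i:
  5, 1, -16  ⇒  2A = -10, A = -5.
Then Σ (x_i + x_{i+1})·c_i = -50, so x̄ = -50 / (6·(-5)) = 5/3.

5/3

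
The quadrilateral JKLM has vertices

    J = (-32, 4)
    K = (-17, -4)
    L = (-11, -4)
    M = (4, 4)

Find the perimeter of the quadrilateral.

|JK| = √((15)² + (-8)²) = √289 = 17
|KL| = √((6)² + (0)²) = √36 = 6
|LM| = √((15)² + (8)²) = √289 = 17
|MJ| = √((-36)² + (0)²) = √1296 = 36
Perimeter = 17 + 6 + 17 + 36 = 76.

76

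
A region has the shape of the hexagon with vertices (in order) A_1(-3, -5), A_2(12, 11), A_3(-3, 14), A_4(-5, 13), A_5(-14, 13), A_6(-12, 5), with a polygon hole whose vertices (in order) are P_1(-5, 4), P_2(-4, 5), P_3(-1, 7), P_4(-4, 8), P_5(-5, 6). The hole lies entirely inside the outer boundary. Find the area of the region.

Outer boundary:
Cross-terms: 27, 201, 31, 117, 86, 75  ⇒  Σ = 537
Area = |Σ|/2 = 268.5.
Hole:
Apply the shoelace formula: 2A = Σ (x_i·y_{i+1} − x_{i+1}·y_i), indices taken mod 5.
P_1→P_2: (-5)(5) − (-4)(4) = -9
P_2→P_3: (-4)(7) − (-1)(5) = -23
P_3→P_4: (-1)(8) − (-4)(7) = 20
P_4→P_5: (-4)(6) − (-5)(8) = 16
P_5→P_1: (-5)(4) − (-5)(6) = 10
Σ = 14
Area = |Σ|/2 = 7.
Net area = 268.5 − 7 = 261.5.

261.5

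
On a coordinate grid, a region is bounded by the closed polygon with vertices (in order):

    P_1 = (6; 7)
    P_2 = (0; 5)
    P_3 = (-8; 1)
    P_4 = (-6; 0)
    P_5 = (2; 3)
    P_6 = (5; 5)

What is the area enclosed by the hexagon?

29

Apply the shoelace formula: 2A = Σ (x_i·y_{i+1} − x_{i+1}·y_i), indices taken mod 6.
P_1→P_2: (6)(5) − (0)(7) = 30
P_2→P_3: (0)(1) − (-8)(5) = 40
P_3→P_4: (-8)(0) − (-6)(1) = 6
P_4→P_5: (-6)(3) − (2)(0) = -18
P_5→P_6: (2)(5) − (5)(3) = -5
P_6→P_1: (5)(7) − (6)(5) = 5
Σ = 58
Area = |Σ|/2 = 29.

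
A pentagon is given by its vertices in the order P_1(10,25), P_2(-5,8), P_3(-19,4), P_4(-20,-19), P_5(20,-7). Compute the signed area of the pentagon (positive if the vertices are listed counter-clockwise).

Apply the surveyor's formula: 2A = Σ (x_i·y_{i+1} − x_{i+1}·y_i), indices taken mod 5.
Σ = (205) + (132) + (441) + (520) + (570) = 1868
Signed area = Σ/2 = 934 (positive ⇒ counter-clockwise traversal).

934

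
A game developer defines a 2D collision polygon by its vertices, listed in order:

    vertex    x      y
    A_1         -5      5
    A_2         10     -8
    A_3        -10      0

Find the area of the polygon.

70

Apply Gauss's area formula: 2A = Σ (x_i·y_{i+1} − x_{i+1}·y_i), indices taken mod 3.
Σ = (-10) + (-80) + (-50) = -140
Area = |Σ|/2 = 70.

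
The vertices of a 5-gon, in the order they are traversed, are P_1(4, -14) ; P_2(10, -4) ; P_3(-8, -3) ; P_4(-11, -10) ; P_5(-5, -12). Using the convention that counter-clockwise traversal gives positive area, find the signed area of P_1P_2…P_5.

154.5

Apply the surveyor's formula: 2A = Σ (x_i·y_{i+1} − x_{i+1}·y_i), indices taken mod 5.
Cross-terms: 124, -62, 47, 82, 118  ⇒  Σ = 309
Signed area = Σ/2 = 154.5 (positive ⇒ counter-clockwise traversal).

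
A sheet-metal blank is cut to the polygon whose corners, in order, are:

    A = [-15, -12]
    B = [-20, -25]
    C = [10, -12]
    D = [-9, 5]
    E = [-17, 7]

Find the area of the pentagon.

449

Apply the surveyor's formula: 2A = Σ (x_i·y_{i+1} − x_{i+1}·y_i), indices taken mod 5.
Cross-terms: 135, 490, -58, 22, 309  ⇒  Σ = 898
Area = |Σ|/2 = 449.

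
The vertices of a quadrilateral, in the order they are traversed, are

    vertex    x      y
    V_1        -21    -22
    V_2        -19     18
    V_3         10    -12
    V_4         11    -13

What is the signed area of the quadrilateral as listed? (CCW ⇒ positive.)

-630.5

Apply the shoelace formula: 2A = Σ (x_i·y_{i+1} − x_{i+1}·y_i), indices taken mod 4.
Σ = (-796) + (48) + (2) + (-515) = -1261
Signed area = Σ/2 = -630.5 (negative ⇒ clockwise traversal).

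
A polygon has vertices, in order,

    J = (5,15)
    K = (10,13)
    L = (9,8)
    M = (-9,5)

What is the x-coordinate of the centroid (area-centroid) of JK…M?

Apply the surveyor's formula. First the cross-terms c_i = x_i·y_{i+1} − x_{i+1}·y_i:
  -85, -37, 117, -160  ⇒  2A = -165, A = -82.5.
Then Σ (x_i + x_{i+1})·c_i = -1338, so x̄ = -1338 / (6·(-82.5)) = 446/165.

446/165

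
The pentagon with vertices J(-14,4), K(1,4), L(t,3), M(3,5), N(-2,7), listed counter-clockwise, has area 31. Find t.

7

Write out the shoelace sum; only the two edges meeting at L involve t:
2·Area = [(1·3 − t·4) + (t·5 − 3·3)] + 61
       = 1·t + 55 = 62
⇒ t = 7.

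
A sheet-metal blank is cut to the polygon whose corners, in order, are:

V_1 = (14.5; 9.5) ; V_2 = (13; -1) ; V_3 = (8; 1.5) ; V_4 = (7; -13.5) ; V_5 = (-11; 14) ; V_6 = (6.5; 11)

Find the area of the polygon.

294.625

Σ = (-138) + (27.5) + (-118.5) + (-50.5) + (-212) + (-97.75) = -589.25
Area = |Σ|/2 = 294.625.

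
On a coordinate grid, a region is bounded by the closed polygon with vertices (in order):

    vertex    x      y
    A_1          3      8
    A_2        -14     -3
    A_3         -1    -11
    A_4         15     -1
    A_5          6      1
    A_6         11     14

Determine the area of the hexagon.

280

Apply the shoelace formula: 2A = Σ (x_i·y_{i+1} − x_{i+1}·y_i), indices taken mod 6.
A_1→A_2: (3)(-3) − (-14)(8) = 103
A_2→A_3: (-14)(-11) − (-1)(-3) = 151
A_3→A_4: (-1)(-1) − (15)(-11) = 166
A_4→A_5: (15)(1) − (6)(-1) = 21
A_5→A_6: (6)(14) − (11)(1) = 73
A_6→A_1: (11)(8) − (3)(14) = 46
Σ = 560
Area = |Σ|/2 = 280.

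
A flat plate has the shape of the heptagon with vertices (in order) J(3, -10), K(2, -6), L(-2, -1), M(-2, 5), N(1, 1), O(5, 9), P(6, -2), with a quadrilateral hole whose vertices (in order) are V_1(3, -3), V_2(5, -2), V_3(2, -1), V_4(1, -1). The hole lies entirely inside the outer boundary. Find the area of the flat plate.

69

Outer boundary:
Cross-terms: 2, -14, -12, -7, 4, -64, -54  ⇒  Σ = -145
Area = |Σ|/2 = 72.5.
Hole:
Cross-terms: 9, -1, -1, 0  ⇒  Σ = 7
Area = |Σ|/2 = 3.5.
Net area = 72.5 − 3.5 = 69.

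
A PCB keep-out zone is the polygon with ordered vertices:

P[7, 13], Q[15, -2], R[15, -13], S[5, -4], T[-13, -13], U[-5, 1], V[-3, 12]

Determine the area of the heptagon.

Apply the surveyor's formula: 2A = Σ (x_i·y_{i+1} − x_{i+1}·y_i), indices taken mod 7.
P→Q: (7)(-2) − (15)(13) = -209
Q→R: (15)(-13) − (15)(-2) = -165
R→S: (15)(-4) − (5)(-13) = 5
S→T: (5)(-13) − (-13)(-4) = -117
T→U: (-13)(1) − (-5)(-13) = -78
U→V: (-5)(12) − (-3)(1) = -57
V→P: (-3)(13) − (7)(12) = -123
Σ = -744
Area = |Σ|/2 = 372.

372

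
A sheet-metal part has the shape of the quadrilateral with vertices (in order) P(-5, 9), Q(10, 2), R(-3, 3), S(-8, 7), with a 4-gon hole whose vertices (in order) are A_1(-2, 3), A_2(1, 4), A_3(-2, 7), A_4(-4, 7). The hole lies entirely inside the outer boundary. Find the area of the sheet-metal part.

39

Outer boundary:
Apply the shoelace (surveyor's) formula: 2A = Σ (x_i·y_{i+1} − x_{i+1}·y_i), indices taken mod 4.
P→Q: (-5)(2) − (10)(9) = -100
Q→R: (10)(3) − (-3)(2) = 36
R→S: (-3)(7) − (-8)(3) = 3
S→P: (-8)(9) − (-5)(7) = -37
Σ = -98
Area = |Σ|/2 = 49.
Hole:
A_1→A_2: (-2)(4) − (1)(3) = -11
A_2→A_3: (1)(7) − (-2)(4) = 15
A_3→A_4: (-2)(7) − (-4)(7) = 14
A_4→A_1: (-4)(3) − (-2)(7) = 2
Σ = 20
Area = |Σ|/2 = 10.
Net area = 49 − 10 = 39.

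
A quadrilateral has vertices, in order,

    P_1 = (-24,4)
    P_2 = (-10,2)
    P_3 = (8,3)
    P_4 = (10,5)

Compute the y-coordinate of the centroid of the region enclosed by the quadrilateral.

207/58

Apply the shoelace formula. First the cross-terms c_i = x_i·y_{i+1} − x_{i+1}·y_i:
  -8, -46, 10, 160  ⇒  2A = 116, A = 58.
Then Σ (y_i + y_{i+1})·c_i = 1242, so ȳ = 1242 / (6·58) = 207/58.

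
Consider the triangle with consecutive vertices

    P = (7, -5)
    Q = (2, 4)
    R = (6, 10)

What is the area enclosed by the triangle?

33

Apply the shoelace formula: 2A = Σ (x_i·y_{i+1} − x_{i+1}·y_i), indices taken mod 3.
Σ = (38) + (-4) + (-100) = -66
Area = |Σ|/2 = 33.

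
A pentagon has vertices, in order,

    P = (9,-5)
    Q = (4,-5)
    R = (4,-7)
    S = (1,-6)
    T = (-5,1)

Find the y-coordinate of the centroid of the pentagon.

-24/7

Apply Gauss's area formula. First the cross-terms c_i = x_i·y_{i+1} − x_{i+1}·y_i:
  -25, -8, -17, -29, 16  ⇒  2A = -63, A = -31.5.
Then Σ (y_i + y_{i+1})·c_i = 648, so ȳ = 648 / (6·(-31.5)) = -24/7.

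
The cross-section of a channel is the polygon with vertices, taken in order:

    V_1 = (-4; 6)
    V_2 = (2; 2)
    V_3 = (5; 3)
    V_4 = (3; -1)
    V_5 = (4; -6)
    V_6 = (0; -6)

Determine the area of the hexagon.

50

Σ = (-20) + (-4) + (-14) + (-14) + (-24) + (-24) = -100
Area = |Σ|/2 = 50.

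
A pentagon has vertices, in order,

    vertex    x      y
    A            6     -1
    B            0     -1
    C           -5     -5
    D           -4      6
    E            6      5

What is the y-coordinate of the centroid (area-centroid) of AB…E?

256/153

Apply Gauss's area formula. First the cross-terms c_i = x_i·y_{i+1} − x_{i+1}·y_i:
  -6, -5, -50, -56, -36  ⇒  2A = -153, A = -76.5.
Then Σ (y_i + y_{i+1})·c_i = -768, so ȳ = -768 / (6·(-76.5)) = 256/153.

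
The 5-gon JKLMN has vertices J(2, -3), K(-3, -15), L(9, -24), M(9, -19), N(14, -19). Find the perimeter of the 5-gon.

|JK| = √((-5)² + (-12)²) = √169 = 13
|KL| = √((12)² + (-9)²) = √225 = 15
|LM| = √((0)² + (5)²) = √25 = 5
|MN| = √((5)² + (0)²) = √25 = 5
|NJ| = √((-12)² + (16)²) = √400 = 20
Perimeter = 13 + 15 + 5 + 5 + 20 = 58.

58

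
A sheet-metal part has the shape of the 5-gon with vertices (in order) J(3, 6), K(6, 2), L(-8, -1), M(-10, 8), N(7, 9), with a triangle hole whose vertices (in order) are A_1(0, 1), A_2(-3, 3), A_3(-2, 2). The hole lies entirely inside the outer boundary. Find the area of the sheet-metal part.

112

Outer boundary:
Cross-terms: -30, 10, -74, -146, 15  ⇒  Σ = -225
Area = |Σ|/2 = 112.5.
Hole:
Apply the shoelace (surveyor's) formula: 2A = Σ (x_i·y_{i+1} − x_{i+1}·y_i), indices taken mod 3.
Σ = (3) + (0) + (-2) = 1
Area = |Σ|/2 = 0.5.
Net area = 112.5 − 0.5 = 112.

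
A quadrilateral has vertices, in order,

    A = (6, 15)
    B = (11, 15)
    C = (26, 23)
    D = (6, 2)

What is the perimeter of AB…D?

|AB| = √((5)² + (0)²) = √25 = 5
|BC| = √((15)² + (8)²) = √289 = 17
|CD| = √((-20)² + (-21)²) = √841 = 29
|DA| = √((0)² + (13)²) = √169 = 13
Perimeter = 5 + 17 + 29 + 13 = 64.

64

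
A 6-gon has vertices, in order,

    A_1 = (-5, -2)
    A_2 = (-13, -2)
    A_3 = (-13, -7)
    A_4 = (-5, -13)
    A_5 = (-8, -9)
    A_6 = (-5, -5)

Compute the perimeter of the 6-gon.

36

|A_1A_2| = √((-8)² + (0)²) = √64 = 8
|A_2A_3| = √((0)² + (-5)²) = √25 = 5
|A_3A_4| = √((8)² + (-6)²) = √100 = 10
|A_4A_5| = √((-3)² + (4)²) = √25 = 5
|A_5A_6| = √((3)² + (4)²) = √25 = 5
|A_6A_1| = √((0)² + (3)²) = √9 = 3
Perimeter = 8 + 5 + 10 + 5 + 5 + 3 = 36.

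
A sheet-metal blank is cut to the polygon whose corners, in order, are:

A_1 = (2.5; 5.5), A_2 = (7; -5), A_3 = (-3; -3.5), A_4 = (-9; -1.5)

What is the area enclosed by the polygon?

Σ = (-51) + (-39.5) + (-27) + (-45.75) = -163.25
Area = |Σ|/2 = 81.625.

81.625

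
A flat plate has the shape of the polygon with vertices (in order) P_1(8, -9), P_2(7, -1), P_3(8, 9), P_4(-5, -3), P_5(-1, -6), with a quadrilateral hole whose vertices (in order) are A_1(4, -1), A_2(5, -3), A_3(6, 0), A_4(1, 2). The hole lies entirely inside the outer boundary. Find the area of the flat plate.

Outer boundary:
Apply Gauss's area formula: 2A = Σ (x_i·y_{i+1} − x_{i+1}·y_i), indices taken mod 5.
P_1→P_2: (8)(-1) − (7)(-9) = 55
P_2→P_3: (7)(9) − (8)(-1) = 71
P_3→P_4: (8)(-3) − (-5)(9) = 21
P_4→P_5: (-5)(-6) − (-1)(-3) = 27
P_5→P_1: (-1)(-9) − (8)(-6) = 57
Σ = 231
Area = |Σ|/2 = 115.5.
Hole:
A_1→A_2: (4)(-3) − (5)(-1) = -7
A_2→A_3: (5)(0) − (6)(-3) = 18
A_3→A_4: (6)(2) − (1)(0) = 12
A_4→A_1: (1)(-1) − (4)(2) = -9
Σ = 14
Area = |Σ|/2 = 7.
Net area = 115.5 − 7 = 108.5.

108.5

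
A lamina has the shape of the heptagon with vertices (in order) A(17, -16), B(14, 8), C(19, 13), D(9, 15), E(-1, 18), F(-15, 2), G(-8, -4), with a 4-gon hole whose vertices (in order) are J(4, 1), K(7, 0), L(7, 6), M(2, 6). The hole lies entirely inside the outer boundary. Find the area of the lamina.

Outer boundary:
Σ = (360) + (30) + (168) + (177) + (268) + (76) + (196) = 1275
Area = |Σ|/2 = 637.5.
Hole:
Σ = (-7) + (42) + (30) + (-22) = 43
Area = |Σ|/2 = 21.5.
Net area = 637.5 − 21.5 = 616.

616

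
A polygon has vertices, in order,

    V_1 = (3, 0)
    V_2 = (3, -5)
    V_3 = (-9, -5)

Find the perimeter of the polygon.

|V_1V_2| = √((0)² + (-5)²) = √25 = 5
|V_2V_3| = √((-12)² + (0)²) = √144 = 12
|V_3V_1| = √((12)² + (5)²) = √169 = 13
Perimeter = 5 + 12 + 13 = 30.

30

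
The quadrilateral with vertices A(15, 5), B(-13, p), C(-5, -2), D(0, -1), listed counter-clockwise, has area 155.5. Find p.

10

Write out the shoelace sum; only the two edges meeting at B involve p:
2·Area = [(15·p − (-13)·5) + ((-13)·(-2) − (-5)·p)] + 20
       = 20·p + 111 = 311
⇒ p = 10.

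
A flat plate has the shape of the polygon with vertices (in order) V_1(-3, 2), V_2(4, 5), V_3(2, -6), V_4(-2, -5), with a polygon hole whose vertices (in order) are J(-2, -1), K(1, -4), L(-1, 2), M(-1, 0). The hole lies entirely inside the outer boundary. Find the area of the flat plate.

Outer boundary:
Apply the shoelace formula: 2A = Σ (x_i·y_{i+1} − x_{i+1}·y_i), indices taken mod 4.
Σ = (-23) + (-34) + (-22) + (-19) = -98
Area = |Σ|/2 = 49.
Hole:
Σ = (9) + (-2) + (2) + (1) = 10
Area = |Σ|/2 = 5.
Net area = 49 − 5 = 44.

44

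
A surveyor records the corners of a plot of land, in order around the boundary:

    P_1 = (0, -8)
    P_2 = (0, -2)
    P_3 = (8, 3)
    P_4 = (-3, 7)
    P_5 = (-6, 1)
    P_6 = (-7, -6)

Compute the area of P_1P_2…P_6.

109.5

Σ = (0) + (16) + (65) + (39) + (43) + (56) = 219
Area = |Σ|/2 = 109.5.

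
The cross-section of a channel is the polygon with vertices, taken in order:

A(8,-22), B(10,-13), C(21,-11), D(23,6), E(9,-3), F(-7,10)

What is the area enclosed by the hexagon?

339

Apply the surveyor's formula: 2A = Σ (x_i·y_{i+1} − x_{i+1}·y_i), indices taken mod 6.
Cross-terms: 116, 163, 379, -123, 69, 74  ⇒  Σ = 678
Area = |Σ|/2 = 339.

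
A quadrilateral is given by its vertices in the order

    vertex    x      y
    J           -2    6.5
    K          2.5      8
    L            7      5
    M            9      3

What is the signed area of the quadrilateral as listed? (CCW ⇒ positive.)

-17.625

Apply the shoelace formula: 2A = Σ (x_i·y_{i+1} − x_{i+1}·y_i), indices taken mod 4.
Cross-terms: -32.25, -43.5, -24, 64.5  ⇒  Σ = -35.25
Signed area = Σ/2 = -17.625 (negative ⇒ clockwise traversal).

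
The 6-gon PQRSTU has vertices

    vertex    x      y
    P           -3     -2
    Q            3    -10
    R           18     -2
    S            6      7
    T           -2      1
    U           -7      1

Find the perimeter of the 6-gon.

|PQ| = √((6)² + (-8)²) = √100 = 10
|QR| = √((15)² + (8)²) = √289 = 17
|RS| = √((-12)² + (9)²) = √225 = 15
|ST| = √((-8)² + (-6)²) = √100 = 10
|TU| = √((-5)² + (0)²) = √25 = 5
|UP| = √((4)² + (-3)²) = √25 = 5
Perimeter = 10 + 17 + 15 + 10 + 5 + 5 = 62.

62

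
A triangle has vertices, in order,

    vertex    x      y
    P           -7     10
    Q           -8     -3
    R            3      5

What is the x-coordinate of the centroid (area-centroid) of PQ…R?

-4

Apply Gauss's area formula. First the cross-terms c_i = x_i·y_{i+1} − x_{i+1}·y_i:
  101, -31, 65  ⇒  2A = 135, A = 67.5.
Then Σ (x_i + x_{i+1})·c_i = -1620, so x̄ = -1620 / (6·67.5) = -4.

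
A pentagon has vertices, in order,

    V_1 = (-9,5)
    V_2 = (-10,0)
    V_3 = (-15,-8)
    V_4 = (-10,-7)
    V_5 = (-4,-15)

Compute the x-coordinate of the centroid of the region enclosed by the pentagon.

Apply the shoelace (surveyor's) formula. First the cross-terms c_i = x_i·y_{i+1} − x_{i+1}·y_i:
  50, 80, 25, 122, -155  ⇒  2A = 122, A = 61.
Then Σ (x_i + x_{i+1})·c_i = -3268, so x̄ = -3268 / (6·61) = -1634/183.

-1634/183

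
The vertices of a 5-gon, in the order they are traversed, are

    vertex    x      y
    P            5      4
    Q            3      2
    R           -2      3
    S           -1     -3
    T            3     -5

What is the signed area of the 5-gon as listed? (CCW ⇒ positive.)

35.5

Σ = (-2) + (13) + (9) + (14) + (37) = 71
Signed area = Σ/2 = 35.5 (positive ⇒ counter-clockwise traversal).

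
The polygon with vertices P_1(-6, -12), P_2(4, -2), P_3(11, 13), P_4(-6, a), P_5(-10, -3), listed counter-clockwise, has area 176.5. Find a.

The doubled signed area Σ (x_i y_{i+1} − x_{i+1} y_i) is linear in a.
With a=0 it equals 332; the coefficient of a is 21 (from the two edges through P_4).
So 21·a + 332 = 2·176.5 = 353 ⇒ a = 1.

1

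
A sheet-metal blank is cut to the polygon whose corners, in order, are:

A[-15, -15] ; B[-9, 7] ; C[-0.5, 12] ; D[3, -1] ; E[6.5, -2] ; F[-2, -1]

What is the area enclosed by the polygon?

Apply the surveyor's formula: 2A = Σ (x_i·y_{i+1} − x_{i+1}·y_i), indices taken mod 6.
Cross-terms: -240, -104.5, -35.5, 0.5, -10.5, 15  ⇒  Σ = -375
Area = |Σ|/2 = 187.5.

187.5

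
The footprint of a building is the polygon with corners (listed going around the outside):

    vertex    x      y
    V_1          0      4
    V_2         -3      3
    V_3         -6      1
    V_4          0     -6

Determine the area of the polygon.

Σ = (12) + (15) + (36) + (0) = 63
Area = |Σ|/2 = 31.5.

31.5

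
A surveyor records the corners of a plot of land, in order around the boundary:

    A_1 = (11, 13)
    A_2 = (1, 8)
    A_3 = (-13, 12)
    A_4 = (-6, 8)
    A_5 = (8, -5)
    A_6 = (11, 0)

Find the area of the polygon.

161.5

Apply the surveyor's formula: 2A = Σ (x_i·y_{i+1} − x_{i+1}·y_i), indices taken mod 6.
Σ = (75) + (116) + (-32) + (-34) + (55) + (143) = 323
Area = |Σ|/2 = 161.5.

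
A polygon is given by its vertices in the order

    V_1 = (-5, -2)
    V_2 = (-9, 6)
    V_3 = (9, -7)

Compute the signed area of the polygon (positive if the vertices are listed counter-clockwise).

Apply Gauss's area formula: 2A = Σ (x_i·y_{i+1} − x_{i+1}·y_i), indices taken mod 3.
Cross-terms: -48, 9, -53  ⇒  Σ = -92
Signed area = Σ/2 = -46 (negative ⇒ clockwise traversal).

-46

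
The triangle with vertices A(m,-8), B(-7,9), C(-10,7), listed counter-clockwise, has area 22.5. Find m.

-10

Write out the shoelace sum; only the two edges meeting at A involve m:
2·Area = [((-10)·(-8) − m·7) + (m·9 − (-7)·(-8))] + 41
       = 2·m + 65 = 45
⇒ m = -10.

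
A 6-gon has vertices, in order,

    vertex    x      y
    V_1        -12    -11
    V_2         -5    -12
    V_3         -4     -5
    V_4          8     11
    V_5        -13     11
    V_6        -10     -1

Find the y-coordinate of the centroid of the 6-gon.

576/257

Apply the shoelace (surveyor's) formula. First the cross-terms c_i = x_i·y_{i+1} − x_{i+1}·y_i:
  89, -23, -4, 231, 123, 98  ⇒  2A = 514, A = 257.
Then Σ (y_i + y_{i+1})·c_i = 3456, so ȳ = 3456 / (6·257) = 576/257.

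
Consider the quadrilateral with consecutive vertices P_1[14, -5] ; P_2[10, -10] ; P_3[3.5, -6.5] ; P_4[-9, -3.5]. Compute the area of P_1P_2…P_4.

P_1→P_2: (14)(-10) − (10)(-5) = -90
P_2→P_3: (10)(-6.5) − (3.5)(-10) = -30
P_3→P_4: (3.5)(-3.5) − (-9)(-6.5) = -70.75
P_4→P_1: (-9)(-5) − (14)(-3.5) = 94
Σ = -96.75
Area = |Σ|/2 = 48.375.

48.375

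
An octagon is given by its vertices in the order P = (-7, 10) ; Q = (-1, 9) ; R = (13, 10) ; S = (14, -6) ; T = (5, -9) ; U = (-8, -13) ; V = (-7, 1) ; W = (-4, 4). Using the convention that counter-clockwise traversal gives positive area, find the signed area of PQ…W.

-383

Apply the surveyor's formula: 2A = Σ (x_i·y_{i+1} − x_{i+1}·y_i), indices taken mod 8.
Σ = (-53) + (-127) + (-218) + (-96) + (-137) + (-99) + (-24) + (-12) = -766
Signed area = Σ/2 = -383 (negative ⇒ clockwise traversal).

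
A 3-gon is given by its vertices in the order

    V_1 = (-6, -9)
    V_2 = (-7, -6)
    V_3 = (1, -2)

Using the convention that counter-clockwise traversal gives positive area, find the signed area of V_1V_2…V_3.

-14

Apply Gauss's area formula: 2A = Σ (x_i·y_{i+1} − x_{i+1}·y_i), indices taken mod 3.
Σ = (-27) + (20) + (-21) = -28
Signed area = Σ/2 = -14 (negative ⇒ clockwise traversal).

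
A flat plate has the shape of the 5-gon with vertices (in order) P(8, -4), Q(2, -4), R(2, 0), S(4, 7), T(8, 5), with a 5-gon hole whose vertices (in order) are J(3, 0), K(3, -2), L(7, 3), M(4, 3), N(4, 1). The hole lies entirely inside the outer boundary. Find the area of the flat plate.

Outer boundary:
Cross-terms: -24, 8, 14, -36, -72  ⇒  Σ = -110
Area = |Σ|/2 = 55.
Hole:
Apply the surveyor's formula: 2A = Σ (x_i·y_{i+1} − x_{i+1}·y_i), indices taken mod 5.
Cross-terms: -6, 23, 9, -8, -3  ⇒  Σ = 15
Area = |Σ|/2 = 7.5.
Net area = 55 − 7.5 = 47.5.

47.5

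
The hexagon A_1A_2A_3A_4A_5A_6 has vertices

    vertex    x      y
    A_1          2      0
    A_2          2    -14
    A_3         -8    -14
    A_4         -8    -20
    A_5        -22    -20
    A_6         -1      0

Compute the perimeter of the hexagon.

|A_1A_2| = √((0)² + (-14)²) = √196 = 14
|A_2A_3| = √((-10)² + (0)²) = √100 = 10
|A_3A_4| = √((0)² + (-6)²) = √36 = 6
|A_4A_5| = √((-14)² + (0)²) = √196 = 14
|A_5A_6| = √((21)² + (20)²) = √841 = 29
|A_6A_1| = √((3)² + (0)²) = √9 = 3
Perimeter = 14 + 10 + 6 + 14 + 29 + 3 = 76.

76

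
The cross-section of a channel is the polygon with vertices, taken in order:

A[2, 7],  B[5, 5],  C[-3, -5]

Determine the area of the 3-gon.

Apply the shoelace (surveyor's) formula: 2A = Σ (x_i·y_{i+1} − x_{i+1}·y_i), indices taken mod 3.
Cross-terms: -25, -10, -11  ⇒  Σ = -46
Area = |Σ|/2 = 23.

23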